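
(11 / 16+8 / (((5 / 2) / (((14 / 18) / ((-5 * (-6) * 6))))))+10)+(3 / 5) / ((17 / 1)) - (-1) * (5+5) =11421731 / 550800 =20.74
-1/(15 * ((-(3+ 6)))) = 1/135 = 0.01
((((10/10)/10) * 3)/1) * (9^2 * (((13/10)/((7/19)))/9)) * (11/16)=73359/11200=6.55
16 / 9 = 1.78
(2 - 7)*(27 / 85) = -27 / 17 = -1.59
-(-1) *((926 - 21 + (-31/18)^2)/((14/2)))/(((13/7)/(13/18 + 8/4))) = 14414869/75816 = 190.13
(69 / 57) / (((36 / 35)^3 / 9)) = 986125 / 98496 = 10.01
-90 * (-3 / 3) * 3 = 270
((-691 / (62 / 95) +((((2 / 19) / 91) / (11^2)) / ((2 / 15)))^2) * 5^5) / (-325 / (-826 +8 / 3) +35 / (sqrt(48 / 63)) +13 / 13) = 1903479756481382937500 / 662377596246907541 - 89786780966102968750 * sqrt(21) / 4980282678548177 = -79743.03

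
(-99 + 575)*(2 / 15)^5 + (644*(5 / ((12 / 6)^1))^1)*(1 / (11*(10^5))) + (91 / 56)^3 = 18443861929 / 4276800000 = 4.31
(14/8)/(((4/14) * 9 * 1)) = 0.68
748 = 748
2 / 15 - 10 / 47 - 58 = -40946 / 705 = -58.08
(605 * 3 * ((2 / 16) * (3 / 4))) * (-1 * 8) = -5445 / 4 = -1361.25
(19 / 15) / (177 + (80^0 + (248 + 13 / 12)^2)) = 912 / 44798765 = 0.00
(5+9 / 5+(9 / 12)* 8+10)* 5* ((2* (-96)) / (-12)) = 1824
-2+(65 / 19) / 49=-1797 / 931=-1.93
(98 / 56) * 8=14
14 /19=0.74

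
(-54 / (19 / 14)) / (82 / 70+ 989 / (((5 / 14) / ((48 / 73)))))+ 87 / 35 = 7627521297 / 3095740585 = 2.46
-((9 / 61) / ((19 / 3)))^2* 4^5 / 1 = -746496 / 1343281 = -0.56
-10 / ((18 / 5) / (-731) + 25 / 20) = -146200 / 18203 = -8.03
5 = 5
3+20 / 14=31 / 7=4.43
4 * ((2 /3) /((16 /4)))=2 /3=0.67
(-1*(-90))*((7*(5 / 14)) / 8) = 225 / 8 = 28.12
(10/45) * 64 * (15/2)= 106.67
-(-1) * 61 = 61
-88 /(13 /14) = -1232 /13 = -94.77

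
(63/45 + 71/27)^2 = 295936/18225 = 16.24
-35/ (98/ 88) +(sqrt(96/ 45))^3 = -220/ 7 +128 * sqrt(30)/ 225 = -28.31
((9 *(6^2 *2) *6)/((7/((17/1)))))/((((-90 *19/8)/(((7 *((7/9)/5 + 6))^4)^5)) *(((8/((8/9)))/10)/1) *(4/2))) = -87717659842047421179989648907263979964422541085699814105231186728384/7343153753982596308994293212890625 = -11945502270665830458439330000000000.00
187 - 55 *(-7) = 572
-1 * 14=-14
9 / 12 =3 / 4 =0.75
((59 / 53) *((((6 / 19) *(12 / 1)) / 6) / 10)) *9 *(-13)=-41418 / 5035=-8.23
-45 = -45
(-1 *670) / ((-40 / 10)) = 335 / 2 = 167.50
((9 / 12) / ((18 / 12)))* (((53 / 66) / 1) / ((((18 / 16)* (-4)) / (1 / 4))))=-53 / 2376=-0.02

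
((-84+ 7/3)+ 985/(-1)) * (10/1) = -32000/3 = -10666.67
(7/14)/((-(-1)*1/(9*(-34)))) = -153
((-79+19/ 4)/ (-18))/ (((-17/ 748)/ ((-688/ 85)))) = 124872/ 85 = 1469.08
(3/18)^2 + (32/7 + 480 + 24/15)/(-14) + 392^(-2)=-239937667/6914880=-34.70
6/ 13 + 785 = 10211/ 13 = 785.46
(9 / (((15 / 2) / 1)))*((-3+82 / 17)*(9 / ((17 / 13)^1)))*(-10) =-43524 / 289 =-150.60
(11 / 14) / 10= 11 / 140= 0.08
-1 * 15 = -15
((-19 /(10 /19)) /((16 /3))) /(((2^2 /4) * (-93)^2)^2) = -361 /3989610720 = -0.00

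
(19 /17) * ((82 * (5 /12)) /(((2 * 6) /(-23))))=-89585 /1224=-73.19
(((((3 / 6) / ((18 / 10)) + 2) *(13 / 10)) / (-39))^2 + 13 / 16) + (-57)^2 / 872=18054263 / 3973050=4.54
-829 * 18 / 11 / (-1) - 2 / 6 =44755 / 33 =1356.21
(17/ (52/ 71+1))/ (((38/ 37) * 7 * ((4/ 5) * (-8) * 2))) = -223295/ 2093952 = -0.11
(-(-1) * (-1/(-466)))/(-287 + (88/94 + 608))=47/7051046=0.00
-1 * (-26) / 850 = 13 / 425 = 0.03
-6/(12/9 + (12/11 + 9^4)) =-0.00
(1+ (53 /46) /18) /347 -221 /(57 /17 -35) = 539960095 /77288004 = 6.99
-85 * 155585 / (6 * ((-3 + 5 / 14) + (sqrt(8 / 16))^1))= 648011525 * sqrt(2) / 3813 + 3425203775 / 3813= 1138638.99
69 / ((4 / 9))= 621 / 4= 155.25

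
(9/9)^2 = 1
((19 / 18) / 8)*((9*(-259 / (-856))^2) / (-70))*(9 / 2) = -1638693 / 234475520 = -0.01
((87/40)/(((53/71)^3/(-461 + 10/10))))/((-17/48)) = 17188317864/2530909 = 6791.36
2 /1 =2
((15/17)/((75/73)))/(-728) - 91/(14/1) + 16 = 587787/61880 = 9.50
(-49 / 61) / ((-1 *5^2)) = 49 / 1525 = 0.03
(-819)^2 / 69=223587 / 23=9721.17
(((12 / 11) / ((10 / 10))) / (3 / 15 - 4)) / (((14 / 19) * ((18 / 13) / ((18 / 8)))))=-195 / 308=-0.63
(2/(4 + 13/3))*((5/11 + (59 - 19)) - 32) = 558/275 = 2.03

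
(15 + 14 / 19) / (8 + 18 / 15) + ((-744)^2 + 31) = 553568.71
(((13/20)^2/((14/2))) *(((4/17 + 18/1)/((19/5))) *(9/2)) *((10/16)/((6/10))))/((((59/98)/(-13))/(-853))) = 30500017275/1219648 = 25007.23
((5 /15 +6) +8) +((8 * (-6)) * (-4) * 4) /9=299 /3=99.67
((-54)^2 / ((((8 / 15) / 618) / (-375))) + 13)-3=-1267093115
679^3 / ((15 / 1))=313046839 / 15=20869789.27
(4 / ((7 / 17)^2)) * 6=6936 / 49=141.55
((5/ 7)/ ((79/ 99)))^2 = 0.80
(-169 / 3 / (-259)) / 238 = 169 / 184926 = 0.00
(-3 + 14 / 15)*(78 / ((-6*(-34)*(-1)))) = 403 / 510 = 0.79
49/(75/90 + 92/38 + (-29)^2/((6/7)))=133/2672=0.05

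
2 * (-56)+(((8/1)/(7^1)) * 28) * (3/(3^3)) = -976/9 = -108.44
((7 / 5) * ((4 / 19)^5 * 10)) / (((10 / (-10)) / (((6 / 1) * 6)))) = -516096 / 2476099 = -0.21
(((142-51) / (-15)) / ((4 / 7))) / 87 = -637 / 5220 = -0.12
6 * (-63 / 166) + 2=-23 / 83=-0.28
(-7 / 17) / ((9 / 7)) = -49 / 153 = -0.32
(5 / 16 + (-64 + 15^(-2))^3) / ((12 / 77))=-3677961553270543 / 2187000000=-1681738.25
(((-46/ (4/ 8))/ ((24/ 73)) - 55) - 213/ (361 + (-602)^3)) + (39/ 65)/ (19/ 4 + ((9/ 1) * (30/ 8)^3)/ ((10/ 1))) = -14645198092622687/ 43740271155030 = -334.82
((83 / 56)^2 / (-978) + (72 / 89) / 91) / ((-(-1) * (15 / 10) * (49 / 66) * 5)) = 51866749 / 43469471136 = 0.00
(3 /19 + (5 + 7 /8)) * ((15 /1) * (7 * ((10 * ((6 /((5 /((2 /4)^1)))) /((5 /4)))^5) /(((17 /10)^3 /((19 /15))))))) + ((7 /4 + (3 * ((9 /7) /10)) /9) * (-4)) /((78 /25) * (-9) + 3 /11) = 172058419160389 /4109187140625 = 41.87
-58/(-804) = 29/402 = 0.07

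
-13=-13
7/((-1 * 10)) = -0.70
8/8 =1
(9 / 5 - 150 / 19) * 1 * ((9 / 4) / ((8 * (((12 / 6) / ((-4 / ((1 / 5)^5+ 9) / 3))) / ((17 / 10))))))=3691125 / 17100608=0.22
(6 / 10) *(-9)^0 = 3 / 5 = 0.60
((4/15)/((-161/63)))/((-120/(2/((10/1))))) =1/5750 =0.00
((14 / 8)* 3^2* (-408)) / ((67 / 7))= -44982 / 67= -671.37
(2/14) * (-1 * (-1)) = 1/7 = 0.14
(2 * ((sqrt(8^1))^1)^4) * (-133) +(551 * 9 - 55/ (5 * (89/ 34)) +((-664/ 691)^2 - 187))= -520797990018/ 42495809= -12255.28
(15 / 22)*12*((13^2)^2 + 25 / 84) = 35987235 / 154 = 233683.34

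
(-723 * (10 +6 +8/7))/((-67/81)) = 7027560/469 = 14984.14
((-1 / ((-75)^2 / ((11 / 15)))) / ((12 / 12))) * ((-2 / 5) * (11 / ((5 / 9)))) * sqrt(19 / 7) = 242 * sqrt(133) / 1640625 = 0.00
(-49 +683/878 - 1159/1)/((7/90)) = -47697345/3073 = -15521.43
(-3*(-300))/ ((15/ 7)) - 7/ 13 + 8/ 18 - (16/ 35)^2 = 60153073/ 143325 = 419.70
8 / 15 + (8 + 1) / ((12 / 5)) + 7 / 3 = 397 / 60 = 6.62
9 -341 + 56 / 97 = -32148 / 97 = -331.42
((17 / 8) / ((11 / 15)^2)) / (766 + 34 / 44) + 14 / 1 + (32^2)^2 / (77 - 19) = 129815628903 / 7174948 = 18092.90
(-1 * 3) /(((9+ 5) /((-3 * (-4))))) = -18 /7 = -2.57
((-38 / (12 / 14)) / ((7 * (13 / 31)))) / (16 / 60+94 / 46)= -67735 / 10361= -6.54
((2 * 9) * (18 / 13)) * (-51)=-16524 / 13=-1271.08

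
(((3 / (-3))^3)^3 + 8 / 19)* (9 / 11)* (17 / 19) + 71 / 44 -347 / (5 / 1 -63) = 3303945 / 460636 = 7.17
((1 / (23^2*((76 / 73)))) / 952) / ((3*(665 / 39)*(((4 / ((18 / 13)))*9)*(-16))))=-0.00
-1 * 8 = -8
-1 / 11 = -0.09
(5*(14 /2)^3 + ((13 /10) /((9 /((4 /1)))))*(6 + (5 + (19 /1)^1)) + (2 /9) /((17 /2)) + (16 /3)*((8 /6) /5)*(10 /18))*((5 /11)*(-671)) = -727896835 /1377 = -528610.63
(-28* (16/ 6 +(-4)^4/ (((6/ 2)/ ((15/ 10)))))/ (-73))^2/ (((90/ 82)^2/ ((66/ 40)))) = 556914600704/ 161868375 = 3440.54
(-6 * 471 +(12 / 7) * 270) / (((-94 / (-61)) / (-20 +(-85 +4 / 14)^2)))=-176923381239 / 16121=-10974715.04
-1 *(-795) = 795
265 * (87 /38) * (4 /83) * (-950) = -2305500 /83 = -27777.11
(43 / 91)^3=79507 / 753571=0.11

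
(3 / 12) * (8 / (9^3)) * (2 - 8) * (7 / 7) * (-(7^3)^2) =1936.61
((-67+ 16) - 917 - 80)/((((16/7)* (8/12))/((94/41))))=-129297/82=-1576.79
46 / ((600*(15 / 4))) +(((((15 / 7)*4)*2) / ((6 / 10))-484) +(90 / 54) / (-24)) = -3188343 / 7000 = -455.48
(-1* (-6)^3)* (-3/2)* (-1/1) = 324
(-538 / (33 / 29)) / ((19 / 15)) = -78010 / 209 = -373.25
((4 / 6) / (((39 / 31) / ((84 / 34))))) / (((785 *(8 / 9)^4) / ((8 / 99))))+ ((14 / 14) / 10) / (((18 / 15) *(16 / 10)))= 38324893 / 732800640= 0.05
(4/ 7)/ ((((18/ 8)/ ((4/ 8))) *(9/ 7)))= 8/ 81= 0.10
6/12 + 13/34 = 15/17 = 0.88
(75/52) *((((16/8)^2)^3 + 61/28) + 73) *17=4968675/1456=3412.55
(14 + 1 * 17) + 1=32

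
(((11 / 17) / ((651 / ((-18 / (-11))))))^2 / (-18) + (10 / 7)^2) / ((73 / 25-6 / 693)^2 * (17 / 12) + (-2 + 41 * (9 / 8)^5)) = 1858233503047680000 / 76385533114787898739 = 0.02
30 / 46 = 0.65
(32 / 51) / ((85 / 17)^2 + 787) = 8 / 10353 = 0.00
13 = 13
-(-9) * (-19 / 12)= -57 / 4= -14.25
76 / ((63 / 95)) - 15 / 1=6275 / 63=99.60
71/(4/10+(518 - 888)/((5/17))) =-355/6288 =-0.06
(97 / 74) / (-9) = -97 / 666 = -0.15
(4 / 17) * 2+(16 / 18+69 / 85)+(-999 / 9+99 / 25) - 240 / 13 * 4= -8886599 / 49725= -178.71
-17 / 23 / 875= -17 / 20125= -0.00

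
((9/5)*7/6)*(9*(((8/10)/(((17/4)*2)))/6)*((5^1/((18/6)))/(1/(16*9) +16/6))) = 864/4675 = 0.18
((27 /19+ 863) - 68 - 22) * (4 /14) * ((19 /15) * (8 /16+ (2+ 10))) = 10510 /3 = 3503.33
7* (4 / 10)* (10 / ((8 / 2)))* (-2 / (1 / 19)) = -266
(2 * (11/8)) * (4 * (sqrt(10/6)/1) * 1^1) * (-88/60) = -242 * sqrt(15)/45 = -20.83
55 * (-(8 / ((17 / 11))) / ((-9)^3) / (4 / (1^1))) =1210 / 12393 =0.10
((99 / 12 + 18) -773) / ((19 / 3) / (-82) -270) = 12669 / 4582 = 2.76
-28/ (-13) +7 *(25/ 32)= 7.62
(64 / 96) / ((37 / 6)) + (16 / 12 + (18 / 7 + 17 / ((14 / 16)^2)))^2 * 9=6135.15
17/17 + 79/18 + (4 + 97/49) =11.37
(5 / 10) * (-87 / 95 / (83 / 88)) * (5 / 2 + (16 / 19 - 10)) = 484242 / 149815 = 3.23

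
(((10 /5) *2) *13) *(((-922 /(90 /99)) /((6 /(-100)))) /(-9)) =-97663.70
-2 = -2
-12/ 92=-3/ 23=-0.13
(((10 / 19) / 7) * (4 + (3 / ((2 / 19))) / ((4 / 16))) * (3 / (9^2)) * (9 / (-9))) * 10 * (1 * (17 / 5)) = -11.17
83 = 83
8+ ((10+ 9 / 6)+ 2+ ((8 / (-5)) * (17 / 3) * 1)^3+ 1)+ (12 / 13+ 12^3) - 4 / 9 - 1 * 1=88158769 / 87750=1004.66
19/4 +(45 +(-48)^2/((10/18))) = 83939/20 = 4196.95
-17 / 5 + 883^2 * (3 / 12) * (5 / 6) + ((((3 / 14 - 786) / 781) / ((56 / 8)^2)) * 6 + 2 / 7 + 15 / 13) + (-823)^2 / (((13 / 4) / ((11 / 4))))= 307387693827583 / 417897480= 735557.66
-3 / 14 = -0.21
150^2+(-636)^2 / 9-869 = 66575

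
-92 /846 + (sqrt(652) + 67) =2 *sqrt(163) + 28295 /423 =92.43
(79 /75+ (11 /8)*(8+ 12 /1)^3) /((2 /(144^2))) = 2851473024 /25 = 114058920.96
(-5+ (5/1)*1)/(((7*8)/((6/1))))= 0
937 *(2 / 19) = 1874 / 19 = 98.63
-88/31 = -2.84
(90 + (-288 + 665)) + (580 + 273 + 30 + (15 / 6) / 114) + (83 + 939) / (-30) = 1315.96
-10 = -10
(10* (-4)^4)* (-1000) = -2560000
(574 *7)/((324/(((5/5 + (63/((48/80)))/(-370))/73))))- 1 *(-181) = 158503921/875124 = 181.12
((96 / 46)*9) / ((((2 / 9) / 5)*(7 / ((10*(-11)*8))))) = -8553600 / 161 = -53127.95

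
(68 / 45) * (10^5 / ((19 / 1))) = 1360000 / 171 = 7953.22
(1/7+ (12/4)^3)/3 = 190/21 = 9.05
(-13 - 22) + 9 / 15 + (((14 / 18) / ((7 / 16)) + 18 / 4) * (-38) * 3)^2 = 23046497 / 45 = 512144.38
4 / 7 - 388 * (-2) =5436 / 7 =776.57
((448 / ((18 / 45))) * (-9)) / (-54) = 560 / 3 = 186.67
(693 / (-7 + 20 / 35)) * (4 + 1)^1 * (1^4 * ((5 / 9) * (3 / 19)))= -47.28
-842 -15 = -857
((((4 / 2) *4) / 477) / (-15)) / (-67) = 8 / 479385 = 0.00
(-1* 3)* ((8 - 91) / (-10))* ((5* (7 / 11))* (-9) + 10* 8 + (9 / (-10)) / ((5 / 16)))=-3319917 / 2750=-1207.24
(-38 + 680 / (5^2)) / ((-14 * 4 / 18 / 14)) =243 / 5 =48.60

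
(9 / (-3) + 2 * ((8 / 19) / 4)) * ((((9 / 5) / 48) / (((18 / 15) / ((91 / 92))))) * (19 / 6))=-4823 / 17664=-0.27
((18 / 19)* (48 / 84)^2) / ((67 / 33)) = 9504 / 62377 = 0.15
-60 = -60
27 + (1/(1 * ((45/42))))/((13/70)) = 1249/39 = 32.03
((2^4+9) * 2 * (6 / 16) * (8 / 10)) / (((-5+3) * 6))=-5 / 4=-1.25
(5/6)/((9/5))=25/54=0.46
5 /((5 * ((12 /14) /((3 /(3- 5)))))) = -7 /4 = -1.75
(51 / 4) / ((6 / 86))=731 / 4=182.75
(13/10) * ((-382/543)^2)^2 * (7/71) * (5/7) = 138409789544/6172451228871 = 0.02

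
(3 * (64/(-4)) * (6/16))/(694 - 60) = -9/317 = -0.03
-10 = -10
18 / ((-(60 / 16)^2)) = -1.28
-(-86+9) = 77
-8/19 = -0.42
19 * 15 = 285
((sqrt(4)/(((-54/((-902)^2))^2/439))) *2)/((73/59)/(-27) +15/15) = 1071575312112701/2565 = 417768152870.45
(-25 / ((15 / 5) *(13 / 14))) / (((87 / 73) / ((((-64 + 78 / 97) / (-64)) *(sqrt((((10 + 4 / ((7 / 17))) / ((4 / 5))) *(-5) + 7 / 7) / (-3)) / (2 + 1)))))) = -5593625 *sqrt(71862) / 94786848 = -15.82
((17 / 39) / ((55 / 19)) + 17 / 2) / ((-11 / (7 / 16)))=-259777 / 755040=-0.34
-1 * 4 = -4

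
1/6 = 0.17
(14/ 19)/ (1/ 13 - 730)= -182/ 180291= -0.00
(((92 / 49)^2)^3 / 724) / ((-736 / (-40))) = 8238519040 / 2505272983381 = 0.00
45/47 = 0.96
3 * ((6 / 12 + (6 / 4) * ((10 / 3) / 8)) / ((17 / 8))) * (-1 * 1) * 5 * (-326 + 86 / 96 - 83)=881505 / 272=3240.83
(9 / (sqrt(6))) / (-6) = -sqrt(6) / 4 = -0.61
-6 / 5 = -1.20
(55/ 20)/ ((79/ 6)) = 33/ 158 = 0.21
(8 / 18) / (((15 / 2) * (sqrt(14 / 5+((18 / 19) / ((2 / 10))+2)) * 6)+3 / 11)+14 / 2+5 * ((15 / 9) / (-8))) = -2200352 / 15313283283+278784 * sqrt(86070) / 25522138805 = 0.00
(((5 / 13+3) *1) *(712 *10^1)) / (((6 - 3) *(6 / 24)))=1253120 / 39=32131.28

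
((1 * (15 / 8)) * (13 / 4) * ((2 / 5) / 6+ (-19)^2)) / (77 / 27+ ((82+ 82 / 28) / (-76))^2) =67254144048 / 125341859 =536.57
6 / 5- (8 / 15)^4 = 56654 / 50625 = 1.12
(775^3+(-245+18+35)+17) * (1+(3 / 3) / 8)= 523669725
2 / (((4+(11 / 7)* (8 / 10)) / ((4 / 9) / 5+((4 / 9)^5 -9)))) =-799169 / 236196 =-3.38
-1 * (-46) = 46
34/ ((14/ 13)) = 221/ 7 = 31.57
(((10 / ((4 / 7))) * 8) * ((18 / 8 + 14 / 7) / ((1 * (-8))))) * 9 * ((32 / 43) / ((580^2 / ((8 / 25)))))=-2142 / 4520375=-0.00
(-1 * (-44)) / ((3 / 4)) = 58.67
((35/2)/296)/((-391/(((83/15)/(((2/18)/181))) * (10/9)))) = -525805/347208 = -1.51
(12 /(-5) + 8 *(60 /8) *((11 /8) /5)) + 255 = 269.10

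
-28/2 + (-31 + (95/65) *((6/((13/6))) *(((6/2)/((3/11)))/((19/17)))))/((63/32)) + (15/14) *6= -4691/1521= -3.08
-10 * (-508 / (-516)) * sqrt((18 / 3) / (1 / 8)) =-68.21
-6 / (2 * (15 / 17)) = -3.40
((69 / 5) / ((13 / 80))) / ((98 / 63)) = 4968 / 91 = 54.59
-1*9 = -9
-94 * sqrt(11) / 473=-0.66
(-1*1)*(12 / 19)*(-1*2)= 24 / 19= 1.26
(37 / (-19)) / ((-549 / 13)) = 481 / 10431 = 0.05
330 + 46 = 376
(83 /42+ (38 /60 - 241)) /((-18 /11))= 145.68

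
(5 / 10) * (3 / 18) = 1 / 12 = 0.08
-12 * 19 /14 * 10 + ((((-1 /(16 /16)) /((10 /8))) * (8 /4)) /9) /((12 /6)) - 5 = -52903 /315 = -167.95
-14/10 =-7/5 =-1.40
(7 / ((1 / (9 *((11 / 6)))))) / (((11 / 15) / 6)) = 945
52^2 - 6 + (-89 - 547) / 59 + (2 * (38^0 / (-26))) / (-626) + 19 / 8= 5165550977 / 1920568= 2689.60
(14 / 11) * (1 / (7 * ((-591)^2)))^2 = 2 / 9393785705997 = 0.00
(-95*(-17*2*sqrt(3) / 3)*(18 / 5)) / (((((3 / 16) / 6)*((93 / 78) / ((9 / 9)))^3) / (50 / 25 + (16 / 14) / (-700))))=5336606785536*sqrt(3) / 36493975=253282.20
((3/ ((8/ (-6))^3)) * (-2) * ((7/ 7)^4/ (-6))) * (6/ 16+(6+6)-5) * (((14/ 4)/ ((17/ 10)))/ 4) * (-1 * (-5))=-278775/ 34816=-8.01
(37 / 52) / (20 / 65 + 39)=37 / 2044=0.02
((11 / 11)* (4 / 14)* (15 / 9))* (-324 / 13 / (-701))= 1080 / 63791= 0.02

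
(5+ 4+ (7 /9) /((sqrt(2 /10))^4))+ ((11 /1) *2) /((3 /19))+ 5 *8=1870 /9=207.78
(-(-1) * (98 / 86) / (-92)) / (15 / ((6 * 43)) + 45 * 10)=-0.00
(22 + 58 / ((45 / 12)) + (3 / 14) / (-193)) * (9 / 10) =4555437 / 135100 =33.72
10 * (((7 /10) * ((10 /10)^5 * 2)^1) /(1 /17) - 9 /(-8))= 997 /4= 249.25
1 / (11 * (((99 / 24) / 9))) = 24 / 121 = 0.20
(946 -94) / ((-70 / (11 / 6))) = -781 / 35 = -22.31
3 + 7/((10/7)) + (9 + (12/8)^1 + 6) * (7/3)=232/5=46.40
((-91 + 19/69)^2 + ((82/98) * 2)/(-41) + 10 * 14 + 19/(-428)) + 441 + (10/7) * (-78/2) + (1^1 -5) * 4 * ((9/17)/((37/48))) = 549233485815541/62804198268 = 8745.17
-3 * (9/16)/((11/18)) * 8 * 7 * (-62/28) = 7533/22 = 342.41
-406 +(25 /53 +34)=-371.53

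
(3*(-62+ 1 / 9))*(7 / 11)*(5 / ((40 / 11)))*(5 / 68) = -11.95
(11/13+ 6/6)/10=12/65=0.18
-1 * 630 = -630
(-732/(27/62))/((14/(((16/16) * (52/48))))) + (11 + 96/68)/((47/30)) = -18445447/151011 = -122.15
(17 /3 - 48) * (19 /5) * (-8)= 19304 /15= 1286.93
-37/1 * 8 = -296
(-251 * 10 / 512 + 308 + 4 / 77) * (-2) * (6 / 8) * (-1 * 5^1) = 89635275 / 39424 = 2273.62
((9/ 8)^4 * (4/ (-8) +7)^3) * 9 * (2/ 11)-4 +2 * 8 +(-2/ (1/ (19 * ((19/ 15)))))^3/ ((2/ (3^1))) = -33766807420751/ 202752000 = -166542.41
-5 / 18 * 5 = -25 / 18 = -1.39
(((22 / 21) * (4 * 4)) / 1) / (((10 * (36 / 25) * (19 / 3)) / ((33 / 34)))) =1210 / 6783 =0.18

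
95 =95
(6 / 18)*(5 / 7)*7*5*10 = 250 / 3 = 83.33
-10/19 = -0.53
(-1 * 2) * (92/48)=-23/6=-3.83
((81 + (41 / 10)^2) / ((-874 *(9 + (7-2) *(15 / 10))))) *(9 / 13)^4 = -21391047 / 13729272700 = -0.00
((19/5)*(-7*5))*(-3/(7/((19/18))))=361/6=60.17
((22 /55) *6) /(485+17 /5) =2 /407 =0.00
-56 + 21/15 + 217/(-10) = -763/10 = -76.30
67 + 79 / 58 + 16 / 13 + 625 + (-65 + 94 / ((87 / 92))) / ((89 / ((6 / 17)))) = 694.73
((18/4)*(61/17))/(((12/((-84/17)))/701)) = -2693943/578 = -4660.80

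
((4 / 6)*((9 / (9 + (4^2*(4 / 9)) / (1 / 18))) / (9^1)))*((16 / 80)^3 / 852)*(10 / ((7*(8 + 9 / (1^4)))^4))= 1 / 438883526152575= 0.00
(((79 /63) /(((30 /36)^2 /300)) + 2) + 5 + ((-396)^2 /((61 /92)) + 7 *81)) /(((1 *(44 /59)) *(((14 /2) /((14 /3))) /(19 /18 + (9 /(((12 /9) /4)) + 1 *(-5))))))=112926950195 /23058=4897517.14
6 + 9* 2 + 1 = 25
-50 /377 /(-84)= 0.00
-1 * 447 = -447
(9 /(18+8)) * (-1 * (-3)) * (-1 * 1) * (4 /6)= -9 /13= -0.69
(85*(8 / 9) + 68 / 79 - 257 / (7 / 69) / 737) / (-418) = -267690625 / 1533244482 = -0.17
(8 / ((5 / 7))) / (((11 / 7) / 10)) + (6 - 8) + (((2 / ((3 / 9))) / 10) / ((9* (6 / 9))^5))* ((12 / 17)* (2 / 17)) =118917731 / 1716660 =69.27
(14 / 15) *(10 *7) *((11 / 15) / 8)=539 / 90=5.99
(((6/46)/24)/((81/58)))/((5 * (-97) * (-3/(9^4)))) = 783/44620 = 0.02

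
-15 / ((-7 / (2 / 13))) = 30 / 91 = 0.33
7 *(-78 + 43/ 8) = -4067/ 8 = -508.38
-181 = -181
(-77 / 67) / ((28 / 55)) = -605 / 268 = -2.26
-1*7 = -7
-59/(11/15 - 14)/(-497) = -885/98903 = -0.01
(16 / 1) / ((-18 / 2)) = -16 / 9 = -1.78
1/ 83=0.01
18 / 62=9 / 31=0.29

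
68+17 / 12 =69.42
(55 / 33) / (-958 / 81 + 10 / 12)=-270 / 1781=-0.15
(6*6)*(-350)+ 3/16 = -201597/16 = -12599.81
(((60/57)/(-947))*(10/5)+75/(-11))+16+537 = 108101504/197923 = 546.18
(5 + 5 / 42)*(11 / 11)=215 / 42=5.12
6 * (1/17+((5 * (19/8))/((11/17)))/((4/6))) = 247623/1496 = 165.52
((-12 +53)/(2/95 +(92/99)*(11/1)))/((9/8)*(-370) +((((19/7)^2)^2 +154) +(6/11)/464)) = -3703350420/192421061717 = -0.02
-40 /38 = -20 /19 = -1.05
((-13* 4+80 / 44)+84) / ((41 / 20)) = 7440 / 451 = 16.50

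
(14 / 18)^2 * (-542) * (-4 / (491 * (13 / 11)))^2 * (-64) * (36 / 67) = 13162569728 / 24567841467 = 0.54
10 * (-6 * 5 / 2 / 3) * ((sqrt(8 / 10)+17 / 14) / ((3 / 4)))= -1700 / 21 - 80 * sqrt(5) / 3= -140.58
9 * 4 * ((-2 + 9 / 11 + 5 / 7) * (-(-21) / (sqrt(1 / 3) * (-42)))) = 648 * sqrt(3) / 77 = 14.58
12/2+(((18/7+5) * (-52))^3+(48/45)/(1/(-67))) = -61030086.50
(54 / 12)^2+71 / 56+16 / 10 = 6473 / 280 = 23.12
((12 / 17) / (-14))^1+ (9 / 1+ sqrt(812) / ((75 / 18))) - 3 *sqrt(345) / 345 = -sqrt(345) / 115+ 12 *sqrt(203) / 25+ 1065 / 119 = 15.63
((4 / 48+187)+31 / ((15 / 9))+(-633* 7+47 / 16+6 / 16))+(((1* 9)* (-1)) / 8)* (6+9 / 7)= -4230.20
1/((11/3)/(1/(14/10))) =15/77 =0.19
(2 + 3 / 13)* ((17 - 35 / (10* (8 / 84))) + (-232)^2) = 6241293 / 52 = 120024.87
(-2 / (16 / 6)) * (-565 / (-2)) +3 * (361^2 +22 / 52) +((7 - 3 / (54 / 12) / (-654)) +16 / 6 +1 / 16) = 79734229963 / 204048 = 390762.12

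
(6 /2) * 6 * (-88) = -1584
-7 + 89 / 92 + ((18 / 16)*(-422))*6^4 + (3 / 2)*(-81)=-56617125 / 92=-615403.53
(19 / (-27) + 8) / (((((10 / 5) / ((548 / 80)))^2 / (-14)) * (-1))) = 25882451 / 21600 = 1198.26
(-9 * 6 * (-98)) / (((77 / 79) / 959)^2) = 619890745068 / 121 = 5123064008.83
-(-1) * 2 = 2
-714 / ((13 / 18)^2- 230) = 231336 / 74351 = 3.11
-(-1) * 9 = 9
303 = 303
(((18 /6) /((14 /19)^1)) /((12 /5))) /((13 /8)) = 95 /91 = 1.04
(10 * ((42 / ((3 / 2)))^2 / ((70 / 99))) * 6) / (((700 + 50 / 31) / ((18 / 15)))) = 2062368 / 18125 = 113.79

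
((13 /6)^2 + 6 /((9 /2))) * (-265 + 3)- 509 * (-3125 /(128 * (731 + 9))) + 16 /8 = -1560.48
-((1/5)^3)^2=-1/15625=-0.00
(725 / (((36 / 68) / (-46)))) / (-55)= 113390 / 99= 1145.35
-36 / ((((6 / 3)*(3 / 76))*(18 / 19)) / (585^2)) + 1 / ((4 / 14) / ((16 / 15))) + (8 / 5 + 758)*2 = -2470841656 / 15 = -164722777.07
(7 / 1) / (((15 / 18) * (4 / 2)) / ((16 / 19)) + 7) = 336 / 431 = 0.78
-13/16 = -0.81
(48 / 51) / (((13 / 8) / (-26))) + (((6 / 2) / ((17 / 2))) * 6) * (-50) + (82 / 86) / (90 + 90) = -15912743 / 131580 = -120.94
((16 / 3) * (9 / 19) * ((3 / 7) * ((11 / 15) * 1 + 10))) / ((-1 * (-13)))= 1104 / 1235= 0.89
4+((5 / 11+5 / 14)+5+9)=2897 / 154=18.81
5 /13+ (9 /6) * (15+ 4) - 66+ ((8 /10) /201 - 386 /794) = -390022327 /10373610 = -37.60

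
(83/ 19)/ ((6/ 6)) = 83/ 19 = 4.37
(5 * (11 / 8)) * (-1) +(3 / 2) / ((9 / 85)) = 175 / 24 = 7.29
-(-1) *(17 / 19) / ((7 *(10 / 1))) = 17 / 1330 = 0.01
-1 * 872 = -872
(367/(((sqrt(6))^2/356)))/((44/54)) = 293967/11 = 26724.27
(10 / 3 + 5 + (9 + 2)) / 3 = 6.44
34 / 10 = 17 / 5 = 3.40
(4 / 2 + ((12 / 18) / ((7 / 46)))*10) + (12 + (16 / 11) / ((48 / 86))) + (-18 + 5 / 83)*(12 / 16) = 46.96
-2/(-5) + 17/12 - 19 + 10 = -431/60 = -7.18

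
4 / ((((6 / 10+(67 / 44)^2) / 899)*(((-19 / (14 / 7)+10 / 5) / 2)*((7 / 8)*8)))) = -27847424 / 593313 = -46.94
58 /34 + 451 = 7696 /17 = 452.71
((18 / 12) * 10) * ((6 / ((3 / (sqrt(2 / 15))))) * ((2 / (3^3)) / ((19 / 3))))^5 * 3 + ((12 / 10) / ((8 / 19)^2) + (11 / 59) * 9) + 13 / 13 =4096 * sqrt(30) / 10965837738825 + 89177 / 9440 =9.45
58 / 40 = 29 / 20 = 1.45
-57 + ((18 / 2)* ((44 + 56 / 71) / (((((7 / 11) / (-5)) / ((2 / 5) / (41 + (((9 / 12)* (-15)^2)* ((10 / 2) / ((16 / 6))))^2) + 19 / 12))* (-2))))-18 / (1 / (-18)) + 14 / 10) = 128622200492887 / 46337392430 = 2775.78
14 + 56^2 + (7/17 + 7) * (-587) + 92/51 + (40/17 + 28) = -59596/51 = -1168.55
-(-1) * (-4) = -4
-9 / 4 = -2.25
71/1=71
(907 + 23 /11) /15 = 60.61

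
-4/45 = -0.09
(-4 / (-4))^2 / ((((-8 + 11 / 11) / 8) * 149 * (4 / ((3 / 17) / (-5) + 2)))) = -0.00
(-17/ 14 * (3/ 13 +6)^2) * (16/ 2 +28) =-2007666/ 1183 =-1697.10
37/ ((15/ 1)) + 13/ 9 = 176/ 45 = 3.91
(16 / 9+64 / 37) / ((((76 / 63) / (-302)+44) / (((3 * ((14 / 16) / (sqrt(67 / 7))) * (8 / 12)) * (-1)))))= -1080254 * sqrt(469) / 518772893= -0.05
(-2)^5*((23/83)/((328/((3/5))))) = -276/17015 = -0.02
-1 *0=0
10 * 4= 40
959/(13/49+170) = 46991/8343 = 5.63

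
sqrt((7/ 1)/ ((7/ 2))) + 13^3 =sqrt(2) + 2197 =2198.41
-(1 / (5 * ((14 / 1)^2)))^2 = -1 / 960400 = -0.00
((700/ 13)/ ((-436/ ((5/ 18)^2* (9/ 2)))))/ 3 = -0.01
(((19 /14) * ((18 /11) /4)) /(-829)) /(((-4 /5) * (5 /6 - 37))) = -2565 /110814088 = -0.00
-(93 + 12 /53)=-4941 /53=-93.23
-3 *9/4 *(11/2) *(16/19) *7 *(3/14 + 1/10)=-6534/95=-68.78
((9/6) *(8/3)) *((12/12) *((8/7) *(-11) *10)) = -3520/7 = -502.86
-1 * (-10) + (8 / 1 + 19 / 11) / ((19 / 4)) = 2518 / 209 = 12.05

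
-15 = -15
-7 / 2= -3.50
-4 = -4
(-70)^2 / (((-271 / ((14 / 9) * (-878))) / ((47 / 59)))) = 2830847600 / 143901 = 19672.19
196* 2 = 392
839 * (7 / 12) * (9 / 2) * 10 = 88095 / 4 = 22023.75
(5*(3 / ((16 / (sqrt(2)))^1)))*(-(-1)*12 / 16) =45*sqrt(2) / 64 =0.99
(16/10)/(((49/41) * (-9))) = -328/2205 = -0.15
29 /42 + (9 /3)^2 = 407 /42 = 9.69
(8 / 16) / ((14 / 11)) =11 / 28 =0.39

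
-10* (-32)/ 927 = 320/ 927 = 0.35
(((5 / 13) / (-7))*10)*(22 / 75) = -44 / 273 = -0.16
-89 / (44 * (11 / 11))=-89 / 44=-2.02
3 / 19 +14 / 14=1.16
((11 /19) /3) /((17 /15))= 55 /323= 0.17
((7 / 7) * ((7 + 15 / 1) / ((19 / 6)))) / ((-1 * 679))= -132 / 12901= -0.01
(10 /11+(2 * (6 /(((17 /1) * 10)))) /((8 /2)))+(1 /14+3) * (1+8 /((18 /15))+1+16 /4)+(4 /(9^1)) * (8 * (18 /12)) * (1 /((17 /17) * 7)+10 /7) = 631101 /13090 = 48.21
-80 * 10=-800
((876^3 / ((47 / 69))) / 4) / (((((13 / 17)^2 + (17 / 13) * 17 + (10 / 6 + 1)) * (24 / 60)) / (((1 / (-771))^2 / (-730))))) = -24866147826 / 445793432315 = -0.06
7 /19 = 0.37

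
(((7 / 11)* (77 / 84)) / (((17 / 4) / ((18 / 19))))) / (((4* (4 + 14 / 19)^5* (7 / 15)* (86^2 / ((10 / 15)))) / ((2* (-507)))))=-22024249 / 8249276520000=-0.00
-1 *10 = -10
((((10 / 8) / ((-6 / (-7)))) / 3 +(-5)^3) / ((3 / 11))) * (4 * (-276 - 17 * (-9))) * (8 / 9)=16172860 / 81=199664.94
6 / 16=3 / 8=0.38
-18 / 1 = -18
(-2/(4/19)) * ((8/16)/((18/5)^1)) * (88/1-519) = 40945/72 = 568.68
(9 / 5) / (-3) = -3 / 5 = -0.60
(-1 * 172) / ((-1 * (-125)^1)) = -172 / 125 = -1.38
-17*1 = -17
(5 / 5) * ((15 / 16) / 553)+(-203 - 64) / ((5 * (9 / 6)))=-1574869 / 44240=-35.60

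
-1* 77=-77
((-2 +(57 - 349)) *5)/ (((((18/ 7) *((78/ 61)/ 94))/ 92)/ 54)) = -2714131560/ 13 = -208779350.77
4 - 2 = 2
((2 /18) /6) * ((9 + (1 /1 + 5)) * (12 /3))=10 /9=1.11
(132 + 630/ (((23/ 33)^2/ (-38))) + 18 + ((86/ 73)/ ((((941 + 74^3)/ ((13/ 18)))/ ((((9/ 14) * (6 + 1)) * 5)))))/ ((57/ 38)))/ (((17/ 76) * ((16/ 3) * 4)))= -516784471824913/ 50191596176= -10296.24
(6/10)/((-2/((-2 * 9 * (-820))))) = -4428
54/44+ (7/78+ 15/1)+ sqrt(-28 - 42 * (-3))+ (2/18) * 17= 7 * sqrt(2)+ 23431/1287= 28.11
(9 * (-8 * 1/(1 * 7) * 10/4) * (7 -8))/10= 18/7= 2.57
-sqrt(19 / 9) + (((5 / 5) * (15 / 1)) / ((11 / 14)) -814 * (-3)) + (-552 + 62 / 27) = 567682 / 297 -sqrt(19) / 3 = 1909.93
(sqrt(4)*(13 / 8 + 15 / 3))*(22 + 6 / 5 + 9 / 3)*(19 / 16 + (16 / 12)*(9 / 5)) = 1992641 / 1600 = 1245.40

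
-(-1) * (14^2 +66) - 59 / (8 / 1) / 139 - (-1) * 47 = 343549 / 1112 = 308.95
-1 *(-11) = 11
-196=-196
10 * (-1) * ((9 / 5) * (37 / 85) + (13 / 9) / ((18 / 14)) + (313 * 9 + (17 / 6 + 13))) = -195171871 / 6885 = -28347.40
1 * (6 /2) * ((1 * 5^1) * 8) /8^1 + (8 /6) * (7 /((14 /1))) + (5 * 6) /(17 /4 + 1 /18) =2105 /93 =22.63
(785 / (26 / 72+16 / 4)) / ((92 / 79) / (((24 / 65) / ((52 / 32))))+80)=136512 / 64559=2.11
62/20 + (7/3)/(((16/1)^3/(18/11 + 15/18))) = 12576329/4055040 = 3.10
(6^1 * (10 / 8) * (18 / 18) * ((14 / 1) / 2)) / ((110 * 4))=21 / 176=0.12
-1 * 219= -219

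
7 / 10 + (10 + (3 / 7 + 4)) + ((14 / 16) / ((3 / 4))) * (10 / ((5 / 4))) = 5137 / 210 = 24.46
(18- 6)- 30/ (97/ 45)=-186/ 97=-1.92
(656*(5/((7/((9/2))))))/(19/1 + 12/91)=191880/1741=110.21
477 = 477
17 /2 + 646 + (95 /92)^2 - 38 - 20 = 5057801 /8464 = 597.57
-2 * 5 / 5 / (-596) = 1 / 298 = 0.00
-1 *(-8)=8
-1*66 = -66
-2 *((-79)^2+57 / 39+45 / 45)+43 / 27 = -12485.33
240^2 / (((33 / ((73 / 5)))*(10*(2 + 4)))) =4672 / 11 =424.73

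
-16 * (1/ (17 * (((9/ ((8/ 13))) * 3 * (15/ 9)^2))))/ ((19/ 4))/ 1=-512/ 314925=-0.00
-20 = -20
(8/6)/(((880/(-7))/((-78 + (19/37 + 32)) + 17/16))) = 184093/390720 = 0.47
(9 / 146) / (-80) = -9 / 11680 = -0.00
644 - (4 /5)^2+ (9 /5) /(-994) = 15987451 /24850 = 643.36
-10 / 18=-5 / 9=-0.56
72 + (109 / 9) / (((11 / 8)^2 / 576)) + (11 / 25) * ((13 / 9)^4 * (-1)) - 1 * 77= 73094007784 / 19847025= 3682.87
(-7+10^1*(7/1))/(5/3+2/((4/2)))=189/8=23.62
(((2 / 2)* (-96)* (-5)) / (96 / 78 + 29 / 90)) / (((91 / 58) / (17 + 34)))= 127785600 / 12719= 10046.83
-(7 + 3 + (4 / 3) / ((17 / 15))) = -190 / 17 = -11.18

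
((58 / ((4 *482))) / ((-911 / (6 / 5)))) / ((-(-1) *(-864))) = 29 / 632306880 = 0.00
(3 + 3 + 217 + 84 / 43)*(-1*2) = -19346 / 43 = -449.91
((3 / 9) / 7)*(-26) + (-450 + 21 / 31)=-293315 / 651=-450.56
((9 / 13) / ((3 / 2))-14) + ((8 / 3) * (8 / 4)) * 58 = 11536 / 39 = 295.79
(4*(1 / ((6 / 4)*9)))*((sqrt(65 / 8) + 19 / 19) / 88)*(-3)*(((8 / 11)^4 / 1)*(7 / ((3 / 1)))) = -7168*sqrt(130) / 4348377 - 28672 / 4348377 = -0.03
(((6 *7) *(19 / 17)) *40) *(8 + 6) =446880 / 17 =26287.06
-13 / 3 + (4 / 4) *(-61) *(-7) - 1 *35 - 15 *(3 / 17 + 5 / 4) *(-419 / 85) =1710215 / 3468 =493.14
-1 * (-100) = 100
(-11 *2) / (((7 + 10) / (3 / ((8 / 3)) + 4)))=-451 / 68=-6.63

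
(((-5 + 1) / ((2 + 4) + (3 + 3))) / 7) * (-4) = 4 / 21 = 0.19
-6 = -6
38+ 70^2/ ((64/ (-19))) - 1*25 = -23067/ 16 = -1441.69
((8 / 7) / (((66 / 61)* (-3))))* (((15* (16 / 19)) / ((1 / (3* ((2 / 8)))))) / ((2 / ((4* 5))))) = -48800 / 1463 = -33.36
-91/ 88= -1.03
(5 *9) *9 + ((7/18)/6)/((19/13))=831151/2052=405.04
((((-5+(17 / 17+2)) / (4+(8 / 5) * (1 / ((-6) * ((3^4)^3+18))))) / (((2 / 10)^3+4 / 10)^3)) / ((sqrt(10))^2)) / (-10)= 23066796875 / 313326928736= 0.07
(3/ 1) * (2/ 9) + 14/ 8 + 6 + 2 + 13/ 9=427/ 36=11.86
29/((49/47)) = 1363/49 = 27.82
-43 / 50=-0.86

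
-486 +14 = -472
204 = 204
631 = 631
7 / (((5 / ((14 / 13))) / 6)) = 588 / 65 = 9.05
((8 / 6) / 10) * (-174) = -116 / 5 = -23.20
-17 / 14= -1.21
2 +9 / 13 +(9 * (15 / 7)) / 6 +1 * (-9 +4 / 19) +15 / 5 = 405 / 3458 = 0.12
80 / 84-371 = -370.05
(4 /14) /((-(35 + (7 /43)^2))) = -1849 /226674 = -0.01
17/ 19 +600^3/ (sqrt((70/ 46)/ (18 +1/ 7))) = 17/ 19 +43200000 * sqrt(14605)/ 7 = 745824229.24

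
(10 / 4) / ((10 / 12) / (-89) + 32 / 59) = 78765 / 16793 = 4.69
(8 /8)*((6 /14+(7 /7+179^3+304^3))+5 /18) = 4262555393 /126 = 33829804.71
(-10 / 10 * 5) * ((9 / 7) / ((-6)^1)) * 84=90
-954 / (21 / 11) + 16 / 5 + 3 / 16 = -277943 / 560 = -496.33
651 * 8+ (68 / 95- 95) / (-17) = 8419877 / 1615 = 5213.55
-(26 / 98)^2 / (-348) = 169 / 835548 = 0.00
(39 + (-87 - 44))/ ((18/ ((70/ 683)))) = -0.52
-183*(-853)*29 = 4526871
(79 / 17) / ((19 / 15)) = 1185 / 323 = 3.67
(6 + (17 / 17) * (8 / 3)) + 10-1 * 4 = 44 / 3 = 14.67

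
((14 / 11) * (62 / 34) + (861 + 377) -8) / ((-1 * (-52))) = 57611 / 2431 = 23.70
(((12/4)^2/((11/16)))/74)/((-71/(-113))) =8136/28897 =0.28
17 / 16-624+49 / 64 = -39819 / 64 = -622.17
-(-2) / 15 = 2 / 15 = 0.13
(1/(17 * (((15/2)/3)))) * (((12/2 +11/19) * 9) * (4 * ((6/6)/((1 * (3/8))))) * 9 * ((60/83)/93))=864000/831079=1.04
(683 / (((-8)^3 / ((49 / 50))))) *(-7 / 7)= 33467 / 25600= 1.31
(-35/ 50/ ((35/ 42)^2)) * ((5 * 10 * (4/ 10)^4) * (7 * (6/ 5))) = -169344/ 15625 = -10.84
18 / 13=1.38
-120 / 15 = -8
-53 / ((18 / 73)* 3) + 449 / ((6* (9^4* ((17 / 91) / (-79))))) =-25588189 / 334611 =-76.47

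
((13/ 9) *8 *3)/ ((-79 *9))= -0.05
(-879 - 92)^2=942841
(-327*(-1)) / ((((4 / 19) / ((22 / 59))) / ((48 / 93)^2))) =8747904 / 56699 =154.29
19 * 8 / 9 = 152 / 9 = 16.89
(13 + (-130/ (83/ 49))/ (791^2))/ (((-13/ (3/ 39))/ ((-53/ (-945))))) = -56170301/ 13019974695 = -0.00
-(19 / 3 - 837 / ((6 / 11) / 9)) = 82825 / 6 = 13804.17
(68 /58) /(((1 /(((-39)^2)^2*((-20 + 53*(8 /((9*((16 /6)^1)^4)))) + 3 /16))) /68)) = -6463205868483 /1856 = -3482330748.11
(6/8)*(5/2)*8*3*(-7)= -315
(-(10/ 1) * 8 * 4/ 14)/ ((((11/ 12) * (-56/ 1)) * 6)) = 40/ 539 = 0.07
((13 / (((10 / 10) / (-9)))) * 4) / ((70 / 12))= -2808 / 35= -80.23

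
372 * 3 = 1116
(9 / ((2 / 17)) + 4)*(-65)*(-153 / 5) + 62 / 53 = 16972261 / 106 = 160115.67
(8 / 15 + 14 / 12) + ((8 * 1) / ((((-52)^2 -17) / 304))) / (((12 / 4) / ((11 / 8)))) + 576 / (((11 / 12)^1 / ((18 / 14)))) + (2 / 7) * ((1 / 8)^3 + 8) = 645363767387 / 794492160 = 812.30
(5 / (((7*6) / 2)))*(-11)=-55 / 21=-2.62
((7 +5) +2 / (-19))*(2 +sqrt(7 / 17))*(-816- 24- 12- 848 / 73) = -28495888 / 1387- 14247944*sqrt(119) / 23579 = -27136.72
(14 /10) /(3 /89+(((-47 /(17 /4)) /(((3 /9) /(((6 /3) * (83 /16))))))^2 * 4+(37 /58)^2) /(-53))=-32100939724 /205026096833245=-0.00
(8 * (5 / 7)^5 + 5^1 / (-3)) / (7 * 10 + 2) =-9035 / 3630312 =-0.00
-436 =-436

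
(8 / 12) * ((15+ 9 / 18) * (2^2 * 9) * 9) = 3348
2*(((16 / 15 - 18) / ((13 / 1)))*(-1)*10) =1016 / 39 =26.05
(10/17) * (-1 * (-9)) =90/17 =5.29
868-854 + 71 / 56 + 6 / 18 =2621 / 168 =15.60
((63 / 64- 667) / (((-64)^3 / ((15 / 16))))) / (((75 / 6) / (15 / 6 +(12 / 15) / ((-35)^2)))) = 31337559 / 65766686720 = 0.00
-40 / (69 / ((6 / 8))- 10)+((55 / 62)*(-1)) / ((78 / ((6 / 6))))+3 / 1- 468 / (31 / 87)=-259923683 / 198276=-1310.92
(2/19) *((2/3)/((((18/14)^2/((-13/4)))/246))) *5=-261170/1539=-169.70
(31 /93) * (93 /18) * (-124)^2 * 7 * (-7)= -11678072 /9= -1297563.56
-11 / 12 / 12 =-11 / 144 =-0.08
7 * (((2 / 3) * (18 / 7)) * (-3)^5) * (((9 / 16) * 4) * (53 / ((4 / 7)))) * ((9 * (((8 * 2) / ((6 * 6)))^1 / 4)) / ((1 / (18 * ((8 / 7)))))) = -12518388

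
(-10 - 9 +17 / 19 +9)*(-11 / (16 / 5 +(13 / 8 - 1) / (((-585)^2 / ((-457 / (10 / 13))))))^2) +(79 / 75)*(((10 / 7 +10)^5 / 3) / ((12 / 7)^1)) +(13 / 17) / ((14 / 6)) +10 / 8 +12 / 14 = 6073717347688709378079409 / 152054950771815049476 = 39944.23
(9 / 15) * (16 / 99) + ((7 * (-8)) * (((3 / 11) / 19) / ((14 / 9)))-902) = -2829086 / 3135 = -902.42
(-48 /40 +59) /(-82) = -289 /410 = -0.70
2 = 2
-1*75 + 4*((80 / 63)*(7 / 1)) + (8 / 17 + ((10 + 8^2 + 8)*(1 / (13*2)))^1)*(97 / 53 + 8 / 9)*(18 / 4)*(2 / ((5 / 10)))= 14542031 / 105417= 137.95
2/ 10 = 1/ 5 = 0.20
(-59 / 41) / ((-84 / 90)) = 885 / 574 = 1.54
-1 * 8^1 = -8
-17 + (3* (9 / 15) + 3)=-61 / 5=-12.20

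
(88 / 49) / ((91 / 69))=6072 / 4459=1.36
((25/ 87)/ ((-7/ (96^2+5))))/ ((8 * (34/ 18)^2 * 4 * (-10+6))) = 6224175/ 7509376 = 0.83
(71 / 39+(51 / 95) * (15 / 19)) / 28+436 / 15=4103581 / 140790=29.15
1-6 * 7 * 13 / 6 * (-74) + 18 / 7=6737.57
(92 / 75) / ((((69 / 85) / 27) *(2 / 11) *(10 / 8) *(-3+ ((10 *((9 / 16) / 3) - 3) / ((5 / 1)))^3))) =-225280 / 3779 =-59.61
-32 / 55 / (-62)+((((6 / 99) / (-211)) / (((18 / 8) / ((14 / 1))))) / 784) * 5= 0.01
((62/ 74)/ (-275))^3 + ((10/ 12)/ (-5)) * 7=-7373968944371/ 6320544656250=-1.17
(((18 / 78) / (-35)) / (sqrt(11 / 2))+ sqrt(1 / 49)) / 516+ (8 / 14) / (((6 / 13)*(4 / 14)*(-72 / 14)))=-13691 / 16254-sqrt(22) / 860860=-0.84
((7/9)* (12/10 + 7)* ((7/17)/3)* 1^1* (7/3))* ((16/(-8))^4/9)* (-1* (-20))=900032/12393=72.62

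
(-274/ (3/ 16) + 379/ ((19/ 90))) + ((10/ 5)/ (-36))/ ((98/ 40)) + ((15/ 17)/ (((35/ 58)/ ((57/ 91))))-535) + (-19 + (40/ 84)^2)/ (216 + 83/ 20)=-32015631227/ 159868527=-200.26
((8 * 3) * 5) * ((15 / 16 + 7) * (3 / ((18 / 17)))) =10795 / 4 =2698.75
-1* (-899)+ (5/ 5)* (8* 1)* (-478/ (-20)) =5451/ 5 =1090.20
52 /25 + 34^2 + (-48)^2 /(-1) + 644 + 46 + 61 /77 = -876121 /1925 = -455.13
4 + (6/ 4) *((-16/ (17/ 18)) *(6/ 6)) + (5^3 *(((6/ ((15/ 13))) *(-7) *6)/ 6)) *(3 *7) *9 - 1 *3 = -14619565/ 17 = -859974.41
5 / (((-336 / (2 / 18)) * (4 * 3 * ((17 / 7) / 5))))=-25 / 88128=-0.00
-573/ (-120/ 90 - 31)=17.72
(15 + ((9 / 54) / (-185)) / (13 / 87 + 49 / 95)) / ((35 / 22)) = 9589217 / 1017130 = 9.43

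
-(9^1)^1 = -9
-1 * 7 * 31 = -217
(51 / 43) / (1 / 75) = 88.95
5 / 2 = 2.50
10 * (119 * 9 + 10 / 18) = 96440 / 9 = 10715.56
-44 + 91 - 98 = -51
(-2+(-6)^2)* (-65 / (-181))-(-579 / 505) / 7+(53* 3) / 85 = 154938286 / 10877195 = 14.24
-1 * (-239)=239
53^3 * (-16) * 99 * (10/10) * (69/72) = -225995286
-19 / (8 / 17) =-323 / 8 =-40.38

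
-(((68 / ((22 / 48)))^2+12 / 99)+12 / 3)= -7991768 / 363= -22015.89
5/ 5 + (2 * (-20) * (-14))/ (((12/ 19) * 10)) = 269/ 3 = 89.67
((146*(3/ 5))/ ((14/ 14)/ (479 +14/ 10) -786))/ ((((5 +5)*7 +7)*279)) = -350692/ 67598658435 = -0.00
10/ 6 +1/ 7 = 38/ 21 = 1.81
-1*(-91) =91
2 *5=10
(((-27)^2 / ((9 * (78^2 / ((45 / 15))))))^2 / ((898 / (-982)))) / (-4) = 357939 / 820728896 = 0.00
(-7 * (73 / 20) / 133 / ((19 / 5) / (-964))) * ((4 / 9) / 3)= 70372 / 9747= 7.22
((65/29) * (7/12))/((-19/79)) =-35945/6612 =-5.44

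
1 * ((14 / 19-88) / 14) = -829 / 133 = -6.23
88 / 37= 2.38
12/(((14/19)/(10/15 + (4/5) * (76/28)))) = 11324/245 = 46.22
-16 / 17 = -0.94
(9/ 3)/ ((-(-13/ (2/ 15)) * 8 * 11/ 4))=1/ 715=0.00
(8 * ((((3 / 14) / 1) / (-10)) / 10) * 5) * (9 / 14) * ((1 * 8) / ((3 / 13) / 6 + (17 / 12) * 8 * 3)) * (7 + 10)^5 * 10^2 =-5315944608 / 2891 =-1838790.94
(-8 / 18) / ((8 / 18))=-1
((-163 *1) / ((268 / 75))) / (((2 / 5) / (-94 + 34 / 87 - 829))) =1635440125 / 15544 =105213.60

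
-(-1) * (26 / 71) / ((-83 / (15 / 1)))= -390 / 5893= -0.07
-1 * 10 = -10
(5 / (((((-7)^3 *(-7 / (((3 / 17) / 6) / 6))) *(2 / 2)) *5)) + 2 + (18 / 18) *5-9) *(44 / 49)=-10775677 / 6000099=-1.80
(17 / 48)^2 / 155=0.00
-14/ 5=-2.80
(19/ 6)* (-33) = -209/ 2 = -104.50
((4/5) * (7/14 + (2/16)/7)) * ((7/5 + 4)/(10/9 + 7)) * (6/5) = 21141/63875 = 0.33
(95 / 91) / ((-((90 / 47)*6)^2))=-41971 / 5307120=-0.01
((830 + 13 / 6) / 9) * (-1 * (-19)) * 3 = 94867 / 18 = 5270.39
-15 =-15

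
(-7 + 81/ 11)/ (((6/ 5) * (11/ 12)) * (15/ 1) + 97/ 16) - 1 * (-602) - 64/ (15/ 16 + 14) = 567288530/ 949069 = 597.73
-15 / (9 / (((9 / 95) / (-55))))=3 / 1045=0.00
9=9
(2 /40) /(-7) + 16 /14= 159 /140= 1.14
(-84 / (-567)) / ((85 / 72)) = 32 / 255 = 0.13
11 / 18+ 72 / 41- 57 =-40319 / 738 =-54.63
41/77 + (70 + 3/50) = 271781/3850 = 70.59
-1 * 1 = -1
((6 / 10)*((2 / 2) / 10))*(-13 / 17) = -39 / 850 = -0.05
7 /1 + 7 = 14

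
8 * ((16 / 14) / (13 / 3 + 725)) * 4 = 192 / 3829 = 0.05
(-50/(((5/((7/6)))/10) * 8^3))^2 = 0.05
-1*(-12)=12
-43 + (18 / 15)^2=-1039 / 25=-41.56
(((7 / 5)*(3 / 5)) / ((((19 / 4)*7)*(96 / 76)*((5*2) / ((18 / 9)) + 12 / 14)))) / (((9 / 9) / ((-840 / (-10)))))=294 / 1025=0.29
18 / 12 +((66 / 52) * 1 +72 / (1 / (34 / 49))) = 33588 / 637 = 52.73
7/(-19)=-7/19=-0.37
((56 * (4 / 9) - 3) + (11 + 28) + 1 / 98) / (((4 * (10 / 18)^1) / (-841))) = -45172633 / 1960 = -23047.26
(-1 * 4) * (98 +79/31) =-12468/31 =-402.19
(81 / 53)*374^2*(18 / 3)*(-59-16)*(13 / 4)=-16570060650 / 53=-312642653.77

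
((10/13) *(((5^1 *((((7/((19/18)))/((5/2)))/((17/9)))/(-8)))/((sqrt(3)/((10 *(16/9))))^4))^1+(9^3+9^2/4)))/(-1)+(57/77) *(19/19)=3261046941479/471404934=6917.72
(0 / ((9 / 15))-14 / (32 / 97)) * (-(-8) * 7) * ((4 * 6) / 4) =-14259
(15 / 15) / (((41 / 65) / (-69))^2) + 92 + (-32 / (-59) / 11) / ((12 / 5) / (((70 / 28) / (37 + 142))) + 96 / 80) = 28454590496599 / 2359765947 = 12058.23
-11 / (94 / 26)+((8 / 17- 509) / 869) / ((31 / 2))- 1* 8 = -238495427 / 21524261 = -11.08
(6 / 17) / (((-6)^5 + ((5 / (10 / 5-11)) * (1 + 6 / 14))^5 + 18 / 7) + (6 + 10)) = -2977309629 / 65442078798983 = -0.00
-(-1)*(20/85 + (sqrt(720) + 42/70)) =71/85 + 12*sqrt(5) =27.67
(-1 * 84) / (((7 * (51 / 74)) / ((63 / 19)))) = -18648 / 323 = -57.73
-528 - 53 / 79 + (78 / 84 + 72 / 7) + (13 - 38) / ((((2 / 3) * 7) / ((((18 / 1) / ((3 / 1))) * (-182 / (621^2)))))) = -517.44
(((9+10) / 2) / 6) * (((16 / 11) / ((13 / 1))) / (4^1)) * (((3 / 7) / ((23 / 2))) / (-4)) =-19 / 46046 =-0.00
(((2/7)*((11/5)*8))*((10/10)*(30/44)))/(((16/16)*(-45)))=-8/105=-0.08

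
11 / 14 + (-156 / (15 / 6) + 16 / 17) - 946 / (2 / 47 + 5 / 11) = -1963.72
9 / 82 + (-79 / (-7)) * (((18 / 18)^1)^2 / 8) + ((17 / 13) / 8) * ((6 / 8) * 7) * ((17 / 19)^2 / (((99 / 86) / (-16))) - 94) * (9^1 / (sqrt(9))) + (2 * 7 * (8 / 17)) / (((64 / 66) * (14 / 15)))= -81171853171 / 309992144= -261.85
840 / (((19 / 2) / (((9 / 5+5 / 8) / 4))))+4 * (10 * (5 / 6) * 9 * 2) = 24837 / 38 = 653.61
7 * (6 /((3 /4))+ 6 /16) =469 /8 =58.62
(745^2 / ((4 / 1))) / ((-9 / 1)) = -555025 / 36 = -15417.36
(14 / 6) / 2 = 7 / 6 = 1.17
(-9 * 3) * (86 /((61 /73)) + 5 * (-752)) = 6023214 /61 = 98741.21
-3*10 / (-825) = 2 / 55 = 0.04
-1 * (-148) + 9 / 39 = 1927 / 13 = 148.23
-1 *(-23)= 23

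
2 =2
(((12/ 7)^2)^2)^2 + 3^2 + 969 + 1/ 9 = 54617378467/ 51883209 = 1052.70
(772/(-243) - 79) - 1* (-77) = -1258/243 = -5.18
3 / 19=0.16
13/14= 0.93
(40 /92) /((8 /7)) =35 /92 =0.38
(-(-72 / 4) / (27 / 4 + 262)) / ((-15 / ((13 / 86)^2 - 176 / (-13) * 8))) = -12498918 / 25839775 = -0.48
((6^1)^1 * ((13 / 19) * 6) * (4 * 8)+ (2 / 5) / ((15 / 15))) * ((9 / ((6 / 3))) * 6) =2022786 / 95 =21292.48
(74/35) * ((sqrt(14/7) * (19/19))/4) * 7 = 37 * sqrt(2)/10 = 5.23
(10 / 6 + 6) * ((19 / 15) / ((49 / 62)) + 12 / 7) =25.43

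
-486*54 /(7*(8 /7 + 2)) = -13122 /11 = -1192.91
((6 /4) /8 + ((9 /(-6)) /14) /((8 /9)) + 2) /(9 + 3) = 463 /2688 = 0.17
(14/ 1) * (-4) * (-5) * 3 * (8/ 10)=672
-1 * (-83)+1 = 84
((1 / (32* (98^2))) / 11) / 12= 0.00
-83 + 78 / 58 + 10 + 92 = 590 / 29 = 20.34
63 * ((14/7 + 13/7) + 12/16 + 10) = 3681/4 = 920.25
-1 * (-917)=917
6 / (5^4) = 6 / 625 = 0.01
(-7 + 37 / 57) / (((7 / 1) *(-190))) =0.00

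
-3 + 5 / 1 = 2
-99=-99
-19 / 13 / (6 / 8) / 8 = -19 / 78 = -0.24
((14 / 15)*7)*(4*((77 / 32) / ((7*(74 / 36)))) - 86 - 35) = -786.16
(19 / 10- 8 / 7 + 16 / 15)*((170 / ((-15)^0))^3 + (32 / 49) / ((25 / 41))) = 384176212916 / 42875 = 8960378.14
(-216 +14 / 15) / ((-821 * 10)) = 1613 / 61575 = 0.03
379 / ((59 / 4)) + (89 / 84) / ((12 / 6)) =259939 / 9912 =26.22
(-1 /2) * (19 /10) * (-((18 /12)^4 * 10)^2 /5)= 486.95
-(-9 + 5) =4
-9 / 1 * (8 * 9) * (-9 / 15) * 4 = 7776 / 5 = 1555.20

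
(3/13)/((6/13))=1/2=0.50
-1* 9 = -9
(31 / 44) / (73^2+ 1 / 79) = 2449 / 18523648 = 0.00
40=40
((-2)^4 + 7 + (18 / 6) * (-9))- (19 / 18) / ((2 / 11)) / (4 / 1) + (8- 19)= -2369 / 144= -16.45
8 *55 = 440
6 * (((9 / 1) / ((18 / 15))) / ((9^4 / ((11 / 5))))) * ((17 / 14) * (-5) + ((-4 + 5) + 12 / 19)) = -12991 / 193914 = -0.07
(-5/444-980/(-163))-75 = -4993595/72372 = -69.00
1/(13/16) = 16/13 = 1.23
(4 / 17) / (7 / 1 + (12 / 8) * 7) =8 / 595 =0.01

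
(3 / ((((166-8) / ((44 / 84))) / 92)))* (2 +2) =2024 / 553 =3.66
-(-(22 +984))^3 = 1018108216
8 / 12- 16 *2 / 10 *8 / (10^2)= 154 / 375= 0.41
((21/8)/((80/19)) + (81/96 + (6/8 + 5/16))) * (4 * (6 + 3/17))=33999/544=62.50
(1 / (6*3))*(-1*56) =-28 / 9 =-3.11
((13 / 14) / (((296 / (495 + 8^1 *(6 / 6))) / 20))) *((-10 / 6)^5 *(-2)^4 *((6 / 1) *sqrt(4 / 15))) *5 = -1634750000 *sqrt(15) / 62937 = -100598.37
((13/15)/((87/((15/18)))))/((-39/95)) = -95/4698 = -0.02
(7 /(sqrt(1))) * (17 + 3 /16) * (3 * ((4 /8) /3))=60.16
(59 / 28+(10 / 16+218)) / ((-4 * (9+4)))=-12361 / 2912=-4.24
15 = 15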